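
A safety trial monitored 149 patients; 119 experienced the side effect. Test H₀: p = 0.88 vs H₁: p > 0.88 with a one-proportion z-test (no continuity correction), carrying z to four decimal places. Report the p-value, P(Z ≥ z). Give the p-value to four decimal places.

The sample proportion is 119/149 = 0.79866.
SE₀ = √(0.88·0.12/149) = 0.026622.
Test statistic (full precision, shown to 4 dp): z = (119/149 − 0.88)/SE₀ ≈ -3.0555.
From the standard normal, P(Z ≥ z) = 0.9989.

p-value = 0.9989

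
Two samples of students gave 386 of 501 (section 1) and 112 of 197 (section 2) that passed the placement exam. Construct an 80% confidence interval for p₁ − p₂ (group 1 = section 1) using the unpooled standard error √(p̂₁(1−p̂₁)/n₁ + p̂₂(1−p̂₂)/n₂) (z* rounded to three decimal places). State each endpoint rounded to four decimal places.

p̂₁ = 386/501 = 0.77046, p̂₂ = 112/197 = 0.56853; p̂₁ − p̂₂ = 0.20193.
SE = √(0.000352998 + 0.001245198) = √0.001598196 = 0.039977.
The 80% critical value is z* = 1.282. Margin = 1.282·0.039977 = 0.05125.
Interval: 0.20193 ± 0.05125 → (0.1507, 0.2532).

(0.1507, 0.2532)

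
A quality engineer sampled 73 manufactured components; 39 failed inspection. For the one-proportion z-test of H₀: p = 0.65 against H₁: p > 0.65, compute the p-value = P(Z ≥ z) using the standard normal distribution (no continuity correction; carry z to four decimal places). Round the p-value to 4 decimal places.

With x = 39 successes in n = 73, p̂ = 0.53425.
SE₀ = √(0.65·0.35/73) = 0.055825.
Test statistic (full precision, shown to 4 dp): z = (39/73 − 0.65)/SE₀ ≈ -2.0735.
From the standard normal, P(Z ≥ z) = 0.9809.

p-value = 0.9809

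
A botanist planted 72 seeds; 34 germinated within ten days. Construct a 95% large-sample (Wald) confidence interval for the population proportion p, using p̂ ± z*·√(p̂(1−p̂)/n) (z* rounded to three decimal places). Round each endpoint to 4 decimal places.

(0.3569, 0.5875)

The sample proportion is 34/72 = 0.47222.
Standard error of p̂: √(0.249228/72) = √0.003461505 = 0.058835.
The 95% critical value is z* = 1.960.
Margin = 1.960·0.058835 = 0.11532.
CI: 0.47222 ± 0.11532 = (0.3569, 0.5875).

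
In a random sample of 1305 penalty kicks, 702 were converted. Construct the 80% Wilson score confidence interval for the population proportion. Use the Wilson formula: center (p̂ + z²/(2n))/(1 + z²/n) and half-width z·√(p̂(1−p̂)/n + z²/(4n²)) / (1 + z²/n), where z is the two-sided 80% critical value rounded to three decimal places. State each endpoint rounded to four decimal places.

(0.5202, 0.5556)

Here p̂ = 702/1305 = 0.53793 and z = 1.282 (z² = 1.643524).
Denominator 1 + z²/n = 1 + 1.643524/1305 = 1.001259.
Center = (0.53793 + 0.000630)/1.001259 = 0.53788.
Radicand: p̂(1−p̂)/n + z²/(4n²) = 0.000190468 + 0.000000241 = 0.000190709.
Half-width = 1.282·√0.000190709/1.001259 = 0.01768.
CI: 0.53788 ± 0.01768 = (0.5202, 0.5556).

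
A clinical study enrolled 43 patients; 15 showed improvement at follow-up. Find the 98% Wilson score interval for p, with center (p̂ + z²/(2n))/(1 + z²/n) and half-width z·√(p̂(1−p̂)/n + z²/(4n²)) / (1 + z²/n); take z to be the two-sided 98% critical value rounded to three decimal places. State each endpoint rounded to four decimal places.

p̂ = 15/43 = 0.34884; z = 2.326, so z² = 5.410276.
1 + z²/n = 1.125820.
Center = (0.34884 + 0.062910)/1.125820 = 0.36573.
Radicand: p̂(1−p̂)/n + z²/(4n²) = 0.005282554 + 0.000731514 = 0.006014068.
Half-width = z·√(radicand)/denom = 2.326·0.077550/1.125820 = 0.16022.
So the interval runs from 0.2055 to 0.5260.

(0.2055, 0.5260)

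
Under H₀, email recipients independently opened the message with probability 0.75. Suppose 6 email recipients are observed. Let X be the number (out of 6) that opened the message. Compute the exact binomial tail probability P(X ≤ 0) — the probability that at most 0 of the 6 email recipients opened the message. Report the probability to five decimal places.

X is binomial with n = 6 and p = 0.75.
P(X ≤ 0) = C(6,0)·0.75^0·0.25^6.
= 0.000244 = 0.00024.

P = 0.00024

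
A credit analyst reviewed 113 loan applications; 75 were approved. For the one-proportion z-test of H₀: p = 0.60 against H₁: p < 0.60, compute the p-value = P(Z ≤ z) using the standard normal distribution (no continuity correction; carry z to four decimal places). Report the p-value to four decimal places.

p-value = 0.9166

Sample proportion p̂ = 75/113 = 0.66372.
Null standard error: √(0.60·0.40/113) = √0.002123894 = 0.046086.
Test statistic (full precision, shown to 4 dp): z = (75/113 − 0.60)/SE₀ ≈ 1.3826.
p-value = P(Z ≤ z) with z = 1.3826 → 0.9166.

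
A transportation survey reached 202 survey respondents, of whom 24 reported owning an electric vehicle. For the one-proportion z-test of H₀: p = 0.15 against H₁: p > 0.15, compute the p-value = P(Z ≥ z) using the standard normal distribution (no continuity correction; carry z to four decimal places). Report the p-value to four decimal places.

p̂ = 24/202 = 0.11881.
Null standard error: √(0.15·0.85/202) = √0.000631188 = 0.025123.
z = (p̂ − p₀)/SE = (24/202 − 0.15)/0.025123 ≈ -1.2414.
p-value = P(Z ≥ z) with z = -1.2414 → 0.8928.

p-value = 0.8928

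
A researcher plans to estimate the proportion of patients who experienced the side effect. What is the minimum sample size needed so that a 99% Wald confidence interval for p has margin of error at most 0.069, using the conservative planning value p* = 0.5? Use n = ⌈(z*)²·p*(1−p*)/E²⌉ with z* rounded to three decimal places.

n = 349

The 99% critical value is z* = 2.576.
p*(1−p*) = 0.50·0.50 = 0.2500.
(z*)²·p*(1−p*)/E² = 6.635776·0.2500/0.004761 = 348.444.
Rounding up, n = 349.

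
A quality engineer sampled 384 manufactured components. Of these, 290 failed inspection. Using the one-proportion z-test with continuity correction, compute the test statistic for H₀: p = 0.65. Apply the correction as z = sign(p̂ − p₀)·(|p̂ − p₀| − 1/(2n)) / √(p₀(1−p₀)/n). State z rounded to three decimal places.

z = 4.269

The sample proportion is 290/384 = 0.75521. p̂ − p₀ = 0.105208.
Continuity correction 1/(2n) = 1/768 = 0.001302.
Corrected numerator: |0.105208| − 0.001302 = 0.103906.
Under H₀, SE = √(p₀(1−p₀)/n) = √(0.65·0.35/384) = √0.000592448 = 0.024340.
z = +0.103906/0.024340 = 4.269.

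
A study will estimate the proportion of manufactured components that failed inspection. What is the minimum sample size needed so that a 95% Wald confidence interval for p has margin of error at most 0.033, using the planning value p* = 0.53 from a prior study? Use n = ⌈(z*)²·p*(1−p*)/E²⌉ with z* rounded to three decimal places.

n = 879

The 95% critical value is z* = 1.960.
p*(1−p*) = 0.2491.
Required n before rounding: 3.841600 × 0.2491 / 0.033² = 878.735.
⌈878.735⌉ = 879.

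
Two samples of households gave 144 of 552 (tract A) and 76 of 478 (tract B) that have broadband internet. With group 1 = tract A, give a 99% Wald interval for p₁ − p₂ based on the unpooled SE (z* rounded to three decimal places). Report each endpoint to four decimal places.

p̂₁ = 0.26087, p̂₂ = 0.15900, so the observed difference is 0.10187.
SE = √(0.000349305 + 0.000279741) = √0.000629046 = 0.025081.
For 99% confidence, z* = 2.576. Margin = 2.576·0.025081 = 0.06461.
CI: 0.10187 ± 0.06461 = (0.0373, 0.1665).

(0.0373, 0.1665)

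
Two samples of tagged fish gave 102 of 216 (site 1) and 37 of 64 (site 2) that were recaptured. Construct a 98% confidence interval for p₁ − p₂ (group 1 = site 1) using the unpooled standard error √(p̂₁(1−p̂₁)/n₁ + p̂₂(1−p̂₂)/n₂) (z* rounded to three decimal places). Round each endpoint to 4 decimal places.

p̂₁ = 0.47222, p̂₂ = 0.57812, so the observed difference is -0.10590.
Unpooled SE = √(p̂₁(1−p̂₁)/n₁ + p̂₂(1−p̂₂)/n₂) = √(0.001153835 + 0.003810883) = 0.070461.
For 98% confidence, z* = 2.326. Margin = 2.326·0.070461 = 0.16389.
CI: -0.10590 ± 0.16389 = (-0.2698, 0.0580).

(-0.2698, 0.0580)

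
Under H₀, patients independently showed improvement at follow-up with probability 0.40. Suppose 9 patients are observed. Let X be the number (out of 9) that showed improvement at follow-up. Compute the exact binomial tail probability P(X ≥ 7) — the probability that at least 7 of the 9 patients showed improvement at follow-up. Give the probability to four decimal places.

P = 0.0250

X is binomial with n = 9 and p = 0.40.
P(X ≥ 7) = C(9,7)·0.40^7·0.60^2 + C(9,8)·0.40^8·0.60^1 + C(9,9)·0.40^9·0.60^0.
= 0.021234 + 0.003539 + 0.000262 = 0.0250.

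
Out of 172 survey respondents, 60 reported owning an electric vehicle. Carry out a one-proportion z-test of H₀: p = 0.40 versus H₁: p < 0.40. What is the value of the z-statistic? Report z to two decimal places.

z = -1.37

Sample proportion p̂ = 60/172 = 0.34884.
SE₀ = √(0.40·0.60/172) = 0.037354.
Test statistic: z = -0.05116/0.037354 = -1.37.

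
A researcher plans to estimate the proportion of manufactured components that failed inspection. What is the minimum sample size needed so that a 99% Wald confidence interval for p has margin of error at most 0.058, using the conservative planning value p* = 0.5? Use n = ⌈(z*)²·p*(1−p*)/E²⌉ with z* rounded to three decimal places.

n = 494

For 99% confidence, z* = 2.576.
p*(1−p*) = 0.2500.
Required n before rounding: 6.635776 × 0.2500 / 0.058² = 493.146.
⌈493.146⌉ = 494.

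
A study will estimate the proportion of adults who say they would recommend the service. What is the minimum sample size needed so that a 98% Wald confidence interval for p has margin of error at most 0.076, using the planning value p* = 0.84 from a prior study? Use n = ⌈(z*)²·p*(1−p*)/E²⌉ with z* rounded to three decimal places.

n = 126

For 98% confidence, z* = 2.326.
p*(1−p*) = 0.1344.
Required n before rounding: 5.410276 × 0.1344 / 0.076² = 125.890.
⌈125.890⌉ = 126.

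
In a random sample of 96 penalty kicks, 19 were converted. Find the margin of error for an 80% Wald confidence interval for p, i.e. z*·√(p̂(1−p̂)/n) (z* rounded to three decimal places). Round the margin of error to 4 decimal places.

p̂ = 19/96 = 0.19792.
SE = √(p̂(1−p̂)/n) = √(0.158746/96) = 0.040664.
For 80% confidence, z* = 1.282.
So ME = 0.0521.

ME = 0.0521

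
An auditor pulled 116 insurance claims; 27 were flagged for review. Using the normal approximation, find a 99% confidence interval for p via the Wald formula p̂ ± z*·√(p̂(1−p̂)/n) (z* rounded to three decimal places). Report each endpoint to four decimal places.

(0.1317, 0.3338)

The sample proportion is 27/116 = 0.23276.
SE(p̂) = √(0.23276·0.76724/116) = 0.039236.
For 99% confidence, z* = 2.576.
Margin = 2.576·0.039236 = 0.10107.
CI: 0.23276 ± 0.10107 = (0.1317, 0.3338).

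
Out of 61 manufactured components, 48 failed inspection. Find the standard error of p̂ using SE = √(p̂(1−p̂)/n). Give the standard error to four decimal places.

SE = 0.0524

p̂ = 48/61 = 0.78689.
p̂(1−p̂) = 0.78689·0.21311 = 0.167694.
Dividing by n and taking the root: √0.002749082 = 0.0524.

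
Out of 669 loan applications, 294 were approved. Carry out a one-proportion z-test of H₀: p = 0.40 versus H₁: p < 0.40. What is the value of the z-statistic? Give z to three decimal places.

With x = 294 successes in n = 669, p̂ = 0.43946.
Under H₀, SE = √(p₀(1−p₀)/n) = √(0.40·0.60/669) = √0.000358744 = 0.018941.
Test statistic: z = 0.03946/0.018941 = 2.083.

z = 2.083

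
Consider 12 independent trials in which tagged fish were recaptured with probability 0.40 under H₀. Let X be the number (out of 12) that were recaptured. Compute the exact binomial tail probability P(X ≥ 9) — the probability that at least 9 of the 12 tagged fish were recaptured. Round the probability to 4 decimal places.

P = 0.0153

X is binomial with n = 12 and p = 0.40.
P(X ≥ 9) = C(12,9)·0.40^9·0.60^3 + C(12,10)·0.40^10·0.60^2 + C(12,11)·0.40^11·0.60^1 + C(12,12)·0.40^12·0.60^0.
= 0.012457 + 0.002491 + 0.000302 + 0.000017 = 0.0153.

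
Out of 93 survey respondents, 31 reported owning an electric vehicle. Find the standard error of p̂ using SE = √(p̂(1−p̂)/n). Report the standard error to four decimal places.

SE = 0.0489

Sample proportion p̂ = 31/93 = 0.33333.
p̂(1−p̂) = 0.33333·0.66667 = 0.222221.
SE = √(0.222221/93) = 0.0489.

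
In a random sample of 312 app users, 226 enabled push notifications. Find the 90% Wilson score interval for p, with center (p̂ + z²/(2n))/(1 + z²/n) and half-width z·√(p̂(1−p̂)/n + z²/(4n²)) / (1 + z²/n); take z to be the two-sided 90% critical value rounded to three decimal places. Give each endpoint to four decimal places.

(0.6810, 0.7639)

p̂ = 226/312 = 0.72436; z = 1.645, so z² = 2.706025.
Denominator 1 + z²/n = 1 + 2.706025/312 = 1.008673.
Adjusted center: (0.72436 + z²/(2n))/1.008673 = 0.72243.
Radicand: p̂(1−p̂)/n + z²/(4n²) = 0.000639946 + 0.000006950 = 0.000646896.
Half-width = z·√(radicand)/denom = 1.645·0.025434/1.008673 = 0.04148.
So the interval runs from 0.6810 to 0.7639.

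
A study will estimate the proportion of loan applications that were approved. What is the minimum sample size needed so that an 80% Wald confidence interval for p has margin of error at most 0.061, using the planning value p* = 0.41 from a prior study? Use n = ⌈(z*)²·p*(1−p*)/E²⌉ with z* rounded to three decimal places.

For 80% confidence, z* = 1.282.
p*(1−p*) = 0.2419.
(z*)²·p*(1−p*)/E² = 1.643524·0.2419/0.003721 = 106.845.
⌈106.845⌉ = 107.

n = 107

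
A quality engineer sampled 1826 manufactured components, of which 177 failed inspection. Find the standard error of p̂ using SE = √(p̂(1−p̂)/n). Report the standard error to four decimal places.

With x = 177 successes in n = 1826, p̂ = 0.09693.
p̂(1−p̂) = 0.087535.
SE = √(0.087535/1826) = 0.0069.

SE = 0.0069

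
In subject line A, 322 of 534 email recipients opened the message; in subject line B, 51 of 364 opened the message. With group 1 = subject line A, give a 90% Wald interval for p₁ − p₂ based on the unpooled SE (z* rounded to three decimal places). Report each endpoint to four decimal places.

p̂₁ = 322/534 = 0.60300, p̂₂ = 51/364 = 0.14011; p̂₁ − p̂₂ = 0.46289.
SE = √(0.000448299 + 0.000330987) = √0.000779286 = 0.027916.
For 90% confidence, z* = 1.645. Margin of error = 0.04592.
Interval: 0.46289 ± 0.04592 → (0.4170, 0.5088).

(0.4170, 0.5088)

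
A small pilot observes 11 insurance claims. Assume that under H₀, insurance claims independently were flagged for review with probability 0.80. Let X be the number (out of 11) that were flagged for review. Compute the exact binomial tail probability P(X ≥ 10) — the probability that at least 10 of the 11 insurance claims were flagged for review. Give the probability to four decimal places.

P = 0.3221

X is binomial with n = 11 and p = 0.80.
P(X ≥ 10) = C(11,10)·0.80^10·0.20^1 + C(11,11)·0.80^11·0.20^0.
= 0.236223 + 0.085899 = 0.3221.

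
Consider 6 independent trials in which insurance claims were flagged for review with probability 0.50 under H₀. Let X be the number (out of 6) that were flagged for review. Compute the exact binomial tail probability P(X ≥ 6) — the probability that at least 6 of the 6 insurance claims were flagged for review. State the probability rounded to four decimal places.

P = 0.0156

X is binomial with n = 6 and p = 0.50.
P(X ≥ 6) = C(6,6)·0.50^6·0.50^0.
= 0.015625 = 0.0156.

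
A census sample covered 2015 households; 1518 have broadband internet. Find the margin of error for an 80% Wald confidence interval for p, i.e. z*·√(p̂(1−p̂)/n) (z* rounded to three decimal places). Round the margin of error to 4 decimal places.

ME = 0.0123

The sample proportion is 1518/2015 = 0.75335.
SE(p̂) = √(0.75335·0.24665/2015) = 0.009603.
The 80% critical value is z* = 1.282.
So ME = 0.0123.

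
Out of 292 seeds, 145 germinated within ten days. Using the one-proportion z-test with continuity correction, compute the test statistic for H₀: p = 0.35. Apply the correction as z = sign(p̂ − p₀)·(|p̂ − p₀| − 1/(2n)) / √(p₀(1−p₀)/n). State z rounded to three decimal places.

z = 5.190

The sample proportion is 145/292 = 0.49658. p̂ − p₀ = 0.146575.
1/(2n) = 0.001712.
Corrected numerator: |0.146575| − 0.001712 = 0.144863.
Under H₀, SE = √(p₀(1−p₀)/n) = √(0.35·0.65/292) = √0.000779110 = 0.027913.
z = (+)0.144863/0.027913 = 5.190.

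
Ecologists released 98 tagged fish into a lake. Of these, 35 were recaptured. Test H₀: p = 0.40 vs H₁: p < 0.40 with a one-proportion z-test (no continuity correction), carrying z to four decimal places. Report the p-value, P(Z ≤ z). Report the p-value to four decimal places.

p-value = 0.1932

The sample proportion is 35/98 = 0.35714.
SE₀ = √(0.40·0.60/98) = 0.049487.
z = (p̂ − p₀)/SE = (35/98 − 0.40)/0.049487 ≈ -0.8660.
p-value = P(Z ≤ z) with z = -0.8660 → 0.1932.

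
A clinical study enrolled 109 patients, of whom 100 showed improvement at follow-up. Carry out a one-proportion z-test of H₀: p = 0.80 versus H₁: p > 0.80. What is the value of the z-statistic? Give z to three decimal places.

p̂ = 100/109 = 0.91743.
SE₀ = √(0.80·0.20/109) = 0.038313.
Test statistic: z = 0.11743/0.038313 = 3.065.

z = 3.065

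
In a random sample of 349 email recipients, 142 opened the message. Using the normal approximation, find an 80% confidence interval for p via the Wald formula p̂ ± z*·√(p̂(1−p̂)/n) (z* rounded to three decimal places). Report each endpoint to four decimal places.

p̂ = 142/349 = 0.40688.
Standard error of p̂: √(0.241328/349) = √0.000691484 = 0.026296.
z* = 1.282 at the 80% level.
Margin of error: 1.282 × 0.026296 = 0.03371.
CI: 0.40688 ± 0.03371 = (0.3732, 0.4406).

(0.3732, 0.4406)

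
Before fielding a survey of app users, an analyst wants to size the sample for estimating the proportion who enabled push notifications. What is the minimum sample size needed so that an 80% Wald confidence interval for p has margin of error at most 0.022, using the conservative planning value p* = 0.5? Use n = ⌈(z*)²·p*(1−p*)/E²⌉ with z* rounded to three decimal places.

n = 849

For 80% confidence, z* = 1.282.
p*(1−p*) = 0.2500.
Required n before rounding: 1.643524 × 0.2500 / 0.022² = 848.928.
Rounding up, n = 849.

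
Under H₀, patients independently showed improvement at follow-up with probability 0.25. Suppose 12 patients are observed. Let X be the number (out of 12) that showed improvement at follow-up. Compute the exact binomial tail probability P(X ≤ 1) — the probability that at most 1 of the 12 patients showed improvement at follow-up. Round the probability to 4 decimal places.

P = 0.1584

X ~ Binomial(n=12, p=0.25).
P(X ≤ 1) = C(12,0)·0.25^0·0.75^12 + C(12,1)·0.25^1·0.75^11.
= 0.031676 + 0.126705 = 0.1584.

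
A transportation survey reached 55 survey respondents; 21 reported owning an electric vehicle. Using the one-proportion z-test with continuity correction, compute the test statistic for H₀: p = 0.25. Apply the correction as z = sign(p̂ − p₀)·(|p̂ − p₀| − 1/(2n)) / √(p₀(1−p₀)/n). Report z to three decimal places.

z = 2.102

The sample proportion is 21/55 = 0.38182. p̂ − p₀ = 0.131818.
Continuity correction 1/(2n) = 1/110 = 0.009091.
Corrected numerator: |0.131818| − 0.009091 = 0.122727.
SE₀ = √(0.25·0.75/55) = 0.058387.
z = +0.122727/0.058387 = 2.102.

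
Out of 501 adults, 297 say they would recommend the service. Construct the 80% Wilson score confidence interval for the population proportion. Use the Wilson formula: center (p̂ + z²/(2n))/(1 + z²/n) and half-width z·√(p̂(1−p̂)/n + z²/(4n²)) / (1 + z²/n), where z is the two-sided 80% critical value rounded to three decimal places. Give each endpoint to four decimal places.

p̂ = 297/501 = 0.59281; z = 1.282, so z² = 1.643524.
1 + z²/n = 1.003280.
Center = (0.59281 + 0.001640)/1.003280 = 0.59251.
Radicand: p̂(1−p̂)/n + z²/(4n²) = 0.000481807 + 0.000001637 = 0.000483444.
Half-width = 1.282·√0.000483444/1.003280 = 0.02810.
CI: 0.59251 ± 0.02810 = (0.5644, 0.6206).

(0.5644, 0.6206)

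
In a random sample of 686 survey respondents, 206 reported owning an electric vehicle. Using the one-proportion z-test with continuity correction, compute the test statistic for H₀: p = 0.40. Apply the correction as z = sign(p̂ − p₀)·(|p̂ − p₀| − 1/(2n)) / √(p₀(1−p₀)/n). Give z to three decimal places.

z = -5.292

Sample proportion p̂ = 206/686 = 0.30029. p̂ − p₀ = -0.099708.
Continuity correction 1/(2n) = 1/1372 = 0.000729.
Corrected numerator: |-0.099708| − 0.000729 = 0.098979.
Null standard error: √(0.40·0.60/686) = √0.000349854 = 0.018704.
z = (−)0.098979/0.018704 = -5.292.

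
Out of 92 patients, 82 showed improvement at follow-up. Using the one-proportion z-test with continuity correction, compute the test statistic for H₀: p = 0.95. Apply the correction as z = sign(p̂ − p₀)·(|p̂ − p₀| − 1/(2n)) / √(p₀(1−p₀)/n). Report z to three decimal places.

z = -2.344

The sample proportion is 82/92 = 0.89130. p̂ − p₀ = -0.058696.
Continuity correction 1/(2n) = 1/184 = 0.005435.
Corrected numerator: |-0.058696| − 0.005435 = 0.053261.
Under H₀, SE = √(p₀(1−p₀)/n) = √(0.95·0.05/92) = √0.000516304 = 0.022722.
z = (−)0.053261/0.022722 = -2.344.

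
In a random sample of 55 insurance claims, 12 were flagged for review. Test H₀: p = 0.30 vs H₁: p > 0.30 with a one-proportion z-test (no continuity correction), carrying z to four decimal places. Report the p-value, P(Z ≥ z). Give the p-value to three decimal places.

p-value = 0.907

p̂ = 12/55 = 0.21818.
Under H₀, SE = √(p₀(1−p₀)/n) = √(0.30·0.70/55) = √0.003818182 = 0.061791.
Test statistic (full precision, shown to 4 dp): z = (12/55 − 0.30)/SE₀ ≈ -1.3241.
p-value = P(Z ≥ z) with z = -1.3241 → 0.907.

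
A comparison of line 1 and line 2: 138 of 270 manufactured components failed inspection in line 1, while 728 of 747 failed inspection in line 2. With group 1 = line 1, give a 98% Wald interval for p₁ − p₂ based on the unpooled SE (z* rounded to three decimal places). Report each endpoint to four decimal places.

(-0.5355, -0.3914)

p̂₁ = 0.51111, p̂₂ = 0.97456, so the observed difference is -0.46345.
Unpooled SE = √(p̂₁(1−p̂₁)/n₁ + p̂₂(1−p̂₂)/n₂) = √(0.000925469 + 0.000033184) = 0.030962.
The 98% critical value is z* = 2.326. Margin of error = 0.07202.
So the interval runs from -0.5355 to -0.3914.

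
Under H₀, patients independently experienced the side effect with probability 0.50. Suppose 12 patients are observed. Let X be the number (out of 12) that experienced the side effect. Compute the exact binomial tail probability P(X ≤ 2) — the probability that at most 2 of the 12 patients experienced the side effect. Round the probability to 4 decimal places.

P = 0.0193

X is binomial with n = 12 and p = 0.50.
P(X ≤ 2) = C(12,0)·0.50^0·0.50^12 + C(12,1)·0.50^1·0.50^11 + C(12,2)·0.50^2·0.50^10.
= 0.000244 + 0.002930 + 0.016113 = 0.0193.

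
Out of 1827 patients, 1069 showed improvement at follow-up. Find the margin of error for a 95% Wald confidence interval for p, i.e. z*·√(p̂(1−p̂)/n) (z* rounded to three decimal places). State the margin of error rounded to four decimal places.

ME = 0.0226

p̂ = 1069/1827 = 0.58511.
SE(p̂) = √(0.58511·0.41489/1827) = 0.011527.
z* = 1.960 at the 95% level.
So ME = 0.0226.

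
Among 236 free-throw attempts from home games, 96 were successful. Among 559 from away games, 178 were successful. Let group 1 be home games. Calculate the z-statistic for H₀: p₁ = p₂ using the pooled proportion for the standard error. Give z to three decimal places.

p̂₁ = 96/236 = 0.40678, p̂₂ = 178/559 = 0.31843.
Pooled p̂ = (96+178)/(236+559) = 274/795 = 0.34465.
Pooled SE = √[0.2258676·0.00602620] ≈ 0.036893.
z = (p̂₁ − p̂₂)/SE = (0.40678 − 0.31843)/0.036893 = 0.08835/0.036893 = 2.395.

z = 2.395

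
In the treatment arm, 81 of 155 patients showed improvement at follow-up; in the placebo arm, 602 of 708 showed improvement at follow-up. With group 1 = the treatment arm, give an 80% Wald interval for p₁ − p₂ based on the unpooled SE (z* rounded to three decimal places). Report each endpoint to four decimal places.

(-0.3819, -0.2735)

p̂₁ = 0.52258, p̂₂ = 0.85028, so the observed difference is -0.32770.
SE = √(0.001609614 + 0.000179805) = √0.001789419 = 0.042302.
z* = 1.282 at the 80% level. Margin = 1.282·0.042302 = 0.05423.
So the interval runs from -0.3819 to -0.2735.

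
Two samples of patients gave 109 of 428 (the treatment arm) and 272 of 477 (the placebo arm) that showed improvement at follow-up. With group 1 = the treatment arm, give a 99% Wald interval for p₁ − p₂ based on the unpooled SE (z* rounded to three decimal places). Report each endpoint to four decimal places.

p̂₁ = 109/428 = 0.25467, p̂₂ = 272/477 = 0.57023; p̂₁ − p̂₂ = -0.31556.
Unpooled SE = √(p̂₁(1−p̂₁)/n₁ + p̂₂(1−p̂₂)/n₂) = √(0.000443492 + 0.000513769) = 0.030940.
For 99% confidence, z* = 2.576. Margin = 2.576·0.030940 = 0.07970.
So the interval runs from -0.3953 to -0.2359.

(-0.3953, -0.2359)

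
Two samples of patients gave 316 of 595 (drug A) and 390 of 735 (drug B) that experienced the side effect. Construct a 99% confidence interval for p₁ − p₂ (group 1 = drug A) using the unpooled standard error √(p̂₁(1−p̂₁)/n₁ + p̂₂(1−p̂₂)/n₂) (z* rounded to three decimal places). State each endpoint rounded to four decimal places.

(-0.0704, 0.0714)

p̂₁ = 316/595 = 0.53109, p̂₂ = 390/735 = 0.53061; p̂₁ − p̂₂ = 0.00048.
SE = √(0.000418543 + 0.000338861) = √0.000757404 = 0.027521.
For 99% confidence, z* = 2.576. Margin of error = 0.07089.
Interval: 0.00048 ± 0.07089 → (-0.0704, 0.0714).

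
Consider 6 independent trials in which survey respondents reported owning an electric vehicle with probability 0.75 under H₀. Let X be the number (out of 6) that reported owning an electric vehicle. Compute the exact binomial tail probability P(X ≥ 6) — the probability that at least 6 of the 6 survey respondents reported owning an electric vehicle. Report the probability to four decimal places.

P = 0.1780

X ~ Binomial(n=6, p=0.75).
P(X ≥ 6) = C(6,6)·0.75^6·0.25^0.
= 0.177979 = 0.1780.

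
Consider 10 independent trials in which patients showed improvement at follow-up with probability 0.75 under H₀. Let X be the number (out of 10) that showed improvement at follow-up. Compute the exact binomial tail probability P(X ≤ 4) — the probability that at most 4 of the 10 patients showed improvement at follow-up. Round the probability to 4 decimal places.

X ~ Binomial(n=10, p=0.75).
P(X ≤ 4) = Σ_{j=0}^{4} C(10,j)·0.75^j·0.25^{10−j}.
= 0.000001 + 0.000029 + 0.000386 + 0.003090 + 0.016222 = 0.0197.

P = 0.0197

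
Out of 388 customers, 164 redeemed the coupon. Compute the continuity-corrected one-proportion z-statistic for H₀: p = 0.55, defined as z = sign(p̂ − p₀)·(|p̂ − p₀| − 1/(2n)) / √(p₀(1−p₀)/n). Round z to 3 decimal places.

With x = 164 successes in n = 388, p̂ = 0.42268. p̂ − p₀ = -0.127320.
1/(2n) = 0.001289.
Corrected numerator: |-0.127320| − 0.001289 = 0.126031.
SE₀ = √(0.55·0.45/388) = 0.025256.
z = (−)0.126031/0.025256 = -4.990.

z = -4.990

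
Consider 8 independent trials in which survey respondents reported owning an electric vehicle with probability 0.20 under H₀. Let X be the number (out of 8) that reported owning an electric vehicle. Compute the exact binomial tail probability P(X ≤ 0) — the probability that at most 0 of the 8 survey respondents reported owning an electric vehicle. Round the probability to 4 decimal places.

P = 0.1678

X is binomial with n = 8 and p = 0.20.
P(X ≤ 0) = C(8,0)·0.20^0·0.80^8.
= 0.167772 = 0.1678.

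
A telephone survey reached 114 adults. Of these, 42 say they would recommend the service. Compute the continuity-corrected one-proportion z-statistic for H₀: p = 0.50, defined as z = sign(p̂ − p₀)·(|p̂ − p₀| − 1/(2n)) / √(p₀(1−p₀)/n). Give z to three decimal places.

p̂ = 42/114 = 0.36842. p̂ − p₀ = -0.131579.
Continuity correction 1/(2n) = 1/228 = 0.004386.
Corrected numerator: |-0.131579| − 0.004386 = 0.127193.
Under H₀, SE = √(p₀(1−p₀)/n) = √(0.50·0.50/114) = √0.002192982 = 0.046829.
z = −0.127193/0.046829 = -2.716.

z = -2.716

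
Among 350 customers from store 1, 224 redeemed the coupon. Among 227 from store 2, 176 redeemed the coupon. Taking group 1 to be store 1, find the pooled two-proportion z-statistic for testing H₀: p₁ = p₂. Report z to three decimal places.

Sample proportions: p̂₁ = 224/350 = 0.64000 and p̂₂ = 176/227 = 0.77533.
Pooled p̂ = (224+176)/(350+227) = 400/577 = 0.69324.
SE = √[p̂(1−p̂)(1/n₁+1/n₂)] = √[0.69324·0.30676·(1/350+1/227)] ≈ 0.039299.
z = -0.13533/0.039299 = -3.444.

z = -3.444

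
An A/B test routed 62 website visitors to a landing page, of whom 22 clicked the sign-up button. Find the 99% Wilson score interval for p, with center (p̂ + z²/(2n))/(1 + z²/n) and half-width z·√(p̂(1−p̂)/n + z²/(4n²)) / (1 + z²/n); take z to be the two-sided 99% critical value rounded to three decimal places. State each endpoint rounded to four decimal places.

p̂ = 22/62 = 0.35484; z = 2.576, so z² = 6.635776.
1 + z²/n = 1.107029.
Adjusted center: (0.35484 + z²/(2n))/1.107029 = 0.36887.
Radicand: p̂(1−p̂)/n + z²/(4n²) = 0.003692390 + 0.000431567 = 0.004123957.
Half-width = 2.576·√0.004123957/1.107029 = 0.14943.
Interval: 0.36887 ± 0.14943 → (0.2194, 0.5183).

(0.2194, 0.5183)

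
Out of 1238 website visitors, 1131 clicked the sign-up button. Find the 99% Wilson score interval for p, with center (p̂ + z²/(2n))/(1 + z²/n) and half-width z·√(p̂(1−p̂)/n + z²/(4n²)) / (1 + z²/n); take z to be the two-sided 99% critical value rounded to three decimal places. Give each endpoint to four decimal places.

p̂ = 1131/1238 = 0.91357; z = 2.576, so z² = 6.635776.
1 + z²/n = 1.005360.
Center = (0.91357 + 0.002680)/1.005360 = 0.91137.
Radicand: p̂(1−p̂)/n + z²/(4n²) = 0.000063780 + 0.000001082 = 0.000064862.
Half-width = z·√(radicand)/denom = 2.576·0.008054/1.005360 = 0.02064.
So the interval runs from 0.8907 to 0.9320.

(0.8907, 0.9320)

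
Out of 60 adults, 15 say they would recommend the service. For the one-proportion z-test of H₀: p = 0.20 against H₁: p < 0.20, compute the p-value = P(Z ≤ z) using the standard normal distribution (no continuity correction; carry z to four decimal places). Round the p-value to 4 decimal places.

p-value = 0.8335

Sample proportion p̂ = 15/60 = 0.25000.
Under H₀, SE = √(p₀(1−p₀)/n) = √(0.20·0.80/60) = √0.002666667 = 0.051640.
z = (p̂ − p₀)/SE = (15/60 − 0.20)/0.051640 ≈ 0.9682.
From the standard normal, P(Z ≤ z) = 0.8335.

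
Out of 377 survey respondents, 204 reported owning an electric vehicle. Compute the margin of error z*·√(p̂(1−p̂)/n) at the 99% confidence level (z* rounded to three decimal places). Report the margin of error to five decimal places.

With x = 204 successes in n = 377, p̂ = 0.54111.
SE = √(p̂(1−p̂)/n) = √(0.248310/377) = 0.025664.
The 99% critical value is z* = 2.576.
Margin of error = z*·SE = 2.576 × 0.025664 = 0.06611.

ME = 0.06611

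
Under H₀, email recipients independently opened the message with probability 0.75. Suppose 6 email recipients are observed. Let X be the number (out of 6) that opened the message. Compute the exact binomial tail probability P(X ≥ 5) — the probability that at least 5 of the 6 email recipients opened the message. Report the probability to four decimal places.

X ~ Binomial(n=6, p=0.75).
P(X ≥ 5) = C(6,5)·0.75^5·0.25^1 + C(6,6)·0.75^6·0.25^0.
= 0.355957 + 0.177979 = 0.5339.

P = 0.5339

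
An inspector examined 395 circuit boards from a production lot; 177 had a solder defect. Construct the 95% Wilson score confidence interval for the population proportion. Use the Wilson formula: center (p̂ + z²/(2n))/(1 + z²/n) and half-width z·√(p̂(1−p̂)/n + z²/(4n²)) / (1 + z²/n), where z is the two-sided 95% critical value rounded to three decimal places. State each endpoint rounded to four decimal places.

Here p̂ = 177/395 = 0.44810 and z = 1.960 (z² = 3.841600).
Denominator 1 + z²/n = 1 + 3.841600/395 = 1.009726.
Adjusted center: (0.44810 + z²/(2n))/1.009726 = 0.44860.
Radicand: p̂(1−p̂)/n + z²/(4n²) = 0.000626092 + 0.000006155 = 0.000632247.
Half-width = z·√(radicand)/denom = 1.960·0.025145/1.009726 = 0.04881.
CI: 0.44860 ± 0.04881 = (0.3998, 0.4974).

(0.3998, 0.4974)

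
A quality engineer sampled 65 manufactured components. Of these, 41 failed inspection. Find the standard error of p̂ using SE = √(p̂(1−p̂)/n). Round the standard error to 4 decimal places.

SE = 0.0599

p̂ = 41/65 = 0.63077.
p̂(1−p̂) = 0.232899.
SE = √(0.232899/65) = √0.003583062 = 0.0599.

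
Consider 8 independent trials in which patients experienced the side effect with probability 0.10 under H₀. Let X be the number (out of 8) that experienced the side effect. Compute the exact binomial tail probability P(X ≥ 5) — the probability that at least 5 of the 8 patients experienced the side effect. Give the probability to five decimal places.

X ~ Binomial(n=8, p=0.10).
P(X ≥ 5) = C(8,5)·0.10^5·0.90^3 + C(8,6)·0.10^6·0.90^2 + C(8,7)·0.10^7·0.90^1 + C(8,8)·0.10^8·0.90^0.
= 0.000408 + 0.000023 + 0.000001 + 0.000000 = 0.00043.

P = 0.00043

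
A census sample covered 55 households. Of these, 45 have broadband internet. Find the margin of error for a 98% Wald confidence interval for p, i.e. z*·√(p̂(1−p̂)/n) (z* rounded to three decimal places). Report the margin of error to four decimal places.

Sample proportion p̂ = 45/55 = 0.81818.
SE = √(p̂(1−p̂)/n) = √(0.148760/55) = 0.052007.
The 98% critical value is z* = 2.326.
So ME = 0.1210.

ME = 0.1210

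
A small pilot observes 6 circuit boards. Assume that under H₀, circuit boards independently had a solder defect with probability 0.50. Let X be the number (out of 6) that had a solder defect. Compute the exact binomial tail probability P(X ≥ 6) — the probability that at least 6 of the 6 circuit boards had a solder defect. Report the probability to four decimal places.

P = 0.0156

X is binomial with n = 6 and p = 0.50.
P(X ≥ 6) = C(6,6)·0.50^6·0.50^0.
= 0.015625 = 0.0156.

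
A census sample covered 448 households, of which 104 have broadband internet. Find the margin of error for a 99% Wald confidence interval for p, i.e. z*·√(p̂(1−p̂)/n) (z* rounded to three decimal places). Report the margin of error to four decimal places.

p̂ = 104/448 = 0.23214.
Standard error of p̂: √(0.178253/448) = √0.000397885 = 0.019947.
For 99% confidence, z* = 2.576.
ME = 2.576·0.019947 = 0.0514.

ME = 0.0514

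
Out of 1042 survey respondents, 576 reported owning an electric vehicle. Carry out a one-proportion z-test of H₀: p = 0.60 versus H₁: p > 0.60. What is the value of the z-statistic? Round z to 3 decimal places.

z = -3.111

The sample proportion is 576/1042 = 0.55278.
SE₀ = √(0.60·0.40/1042) = 0.015177.
z = (0.55278 − 0.60)/0.015177 = -0.04722/0.015177 = -3.111.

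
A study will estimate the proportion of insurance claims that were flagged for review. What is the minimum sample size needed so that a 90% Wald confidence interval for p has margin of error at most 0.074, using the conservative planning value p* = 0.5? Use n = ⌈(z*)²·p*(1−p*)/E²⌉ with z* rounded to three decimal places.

The 90% critical value is z* = 1.645.
p*(1−p*) = 0.50·0.50 = 0.2500.
Required n before rounding: 2.706025 × 0.2500 / 0.074² = 123.540.
Rounding up, n = 124.

n = 124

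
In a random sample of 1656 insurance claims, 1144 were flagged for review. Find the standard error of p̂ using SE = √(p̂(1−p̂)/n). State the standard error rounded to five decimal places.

SE = 0.01136

Sample proportion p̂ = 1144/1656 = 0.69082.
p̂(1−p̂) = 0.213588.
SE = √(0.213588/1656) = 0.01136.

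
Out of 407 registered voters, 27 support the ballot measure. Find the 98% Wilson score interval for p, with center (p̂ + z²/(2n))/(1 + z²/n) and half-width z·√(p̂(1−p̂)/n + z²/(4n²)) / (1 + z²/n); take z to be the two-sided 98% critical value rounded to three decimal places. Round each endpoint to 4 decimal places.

(0.0430, 0.1011)

p̂ = 27/407 = 0.06634; z = 2.326, so z² = 5.410276.
1 + z²/n = 1.013293.
Adjusted center: (0.06634 + z²/(2n))/1.013293 = 0.07203.
Radicand: p̂(1−p̂)/n + z²/(4n²) = 0.000152182 + 0.000008165 = 0.000160347.
Half-width = z·√(radicand)/denom = 2.326·0.012663/1.013293 = 0.02907.
So the interval runs from 0.0430 to 0.1011.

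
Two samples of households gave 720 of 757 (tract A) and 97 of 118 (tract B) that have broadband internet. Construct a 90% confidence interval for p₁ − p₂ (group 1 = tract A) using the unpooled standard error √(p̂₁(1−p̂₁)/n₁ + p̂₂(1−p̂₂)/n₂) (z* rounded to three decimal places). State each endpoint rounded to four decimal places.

(0.0698, 0.1884)

p̂₁ = 720/757 = 0.95112, p̂₂ = 97/118 = 0.82203; p̂₁ − p̂₂ = 0.12909.
SE = √(0.000061411 + 0.001239781) = √0.001301192 = 0.036072.
For 90% confidence, z* = 1.645. Margin of error = 0.05934.
Interval: 0.12909 ± 0.05934 → (0.0698, 0.1884).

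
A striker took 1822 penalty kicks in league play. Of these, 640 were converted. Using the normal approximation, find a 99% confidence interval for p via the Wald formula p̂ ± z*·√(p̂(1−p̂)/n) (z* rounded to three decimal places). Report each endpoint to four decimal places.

(0.3225, 0.3801)

p̂ = 640/1822 = 0.35126.
SE(p̂) = √(0.35126·0.64874/1822) = 0.011183.
z* = 2.576 at the 99% level.
Margin of error: 2.576 × 0.011183 = 0.02881.
Interval: 0.35126 ± 0.02881 → (0.3225, 0.3801).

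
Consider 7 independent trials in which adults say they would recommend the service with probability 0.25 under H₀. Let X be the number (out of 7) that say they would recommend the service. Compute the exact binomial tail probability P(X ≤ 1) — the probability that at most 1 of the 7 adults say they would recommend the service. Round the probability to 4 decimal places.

P = 0.4449

X is binomial with n = 7 and p = 0.25.
P(X ≤ 1) = C(7,0)·0.25^0·0.75^7 + C(7,1)·0.25^1·0.75^6.
= 0.133484 + 0.311462 = 0.4449.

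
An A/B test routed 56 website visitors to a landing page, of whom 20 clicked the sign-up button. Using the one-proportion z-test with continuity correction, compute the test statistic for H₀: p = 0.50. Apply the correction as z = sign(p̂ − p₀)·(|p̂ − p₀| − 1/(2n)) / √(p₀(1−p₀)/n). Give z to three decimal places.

Sample proportion p̂ = 20/56 = 0.35714. p̂ − p₀ = -0.142857.
1/(2n) = 0.008929.
Corrected numerator: |-0.142857| − 0.008929 = 0.133928.
Null standard error: √(0.50·0.50/56) = √0.004464286 = 0.066815.
z = (−)0.133928/0.066815 = -2.004.

z = -2.004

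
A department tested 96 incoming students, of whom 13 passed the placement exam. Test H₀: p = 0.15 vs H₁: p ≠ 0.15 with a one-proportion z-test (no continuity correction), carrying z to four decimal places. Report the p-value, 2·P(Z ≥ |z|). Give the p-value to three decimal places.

Sample proportion p̂ = 13/96 = 0.13542.
Under H₀, SE = √(p₀(1−p₀)/n) = √(0.15·0.85/96) = √0.001328125 = 0.036443.
z = (p̂ − p₀)/SE = (13/96 − 0.15)/0.036443 ≈ -0.4002.
From the standard normal, 2·P(Z ≥ |z|) = 0.689.

p-value = 0.689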